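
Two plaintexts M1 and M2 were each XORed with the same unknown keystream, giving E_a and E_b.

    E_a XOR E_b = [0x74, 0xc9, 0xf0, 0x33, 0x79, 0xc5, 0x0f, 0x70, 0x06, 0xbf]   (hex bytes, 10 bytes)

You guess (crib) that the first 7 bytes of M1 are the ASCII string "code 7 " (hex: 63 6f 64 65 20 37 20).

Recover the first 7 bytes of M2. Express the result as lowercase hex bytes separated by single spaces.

17 a6 94 56 59 f2 2f

Since E_a ⊕ E_b = M1 ⊕ M2, XORing with the guessed M1 bytes yields the corresponding M2 bytes: M2 = (E_a ⊕ E_b) ⊕ M1.
byte 0: 74 ⊕ 63 = 17
byte 1: c9 ⊕ 6f = a6
byte 2: f0 ⊕ 64 = 94
byte 3: 33 ⊕ 65 = 56
byte 4: 79 ⊕ 20 = 59
byte 5: c5 ⊕ 37 = f2
byte 6: 0f ⊕ 20 = 2f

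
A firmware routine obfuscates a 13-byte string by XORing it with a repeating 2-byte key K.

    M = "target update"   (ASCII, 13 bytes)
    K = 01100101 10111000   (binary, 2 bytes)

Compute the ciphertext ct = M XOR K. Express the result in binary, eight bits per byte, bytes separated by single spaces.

The 2-byte key repeats, so the effective keystream is 65 b8 65 b8 65 b8 65 b8 65 b8 65 b8 65.
byte 0: 74 ⊕ 65 = 11
byte 1: 61 ⊕ b8 = d9
byte 2: 72 ⊕ 65 = 17
byte 3: 67 ⊕ b8 = df
byte 4: 65 ⊕ 65 = 00
byte 5: 74 ⊕ b8 = cc
byte 6: 20 ⊕ 65 = 45
byte 7: 75 ⊕ b8 = cd
byte 8: 70 ⊕ 65 = 15
byte 9: 64 ⊕ b8 = dc
byte 10: 61 ⊕ 65 = 04
byte 11: 74 ⊕ b8 = cc
byte 12: 65 ⊕ 65 = 00

00010001 11011001 00010111 11011111 00000000 11001100 01000101 11001101 00010101 11011100 00000100 11001100 00000000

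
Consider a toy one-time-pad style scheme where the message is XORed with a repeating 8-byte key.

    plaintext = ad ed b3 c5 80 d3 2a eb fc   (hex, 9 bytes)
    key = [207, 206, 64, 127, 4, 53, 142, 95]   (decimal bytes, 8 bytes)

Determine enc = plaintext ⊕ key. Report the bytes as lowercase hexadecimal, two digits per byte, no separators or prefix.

The 8-byte key repeats, so the effective keystream is cf ce 40 7f 04 35 8e 5f cf.
byte 0: ad XOR cf = 62
byte 1: ed XOR ce = 23
byte 2: b3 XOR 40 = f3
byte 3: c5 XOR 7f = ba
byte 4: 80 XOR 04 = 84
byte 5: d3 XOR 35 = e6
byte 6: 2a XOR 8e = a4
byte 7: eb XOR 5f = b4
byte 8: fc XOR cf = 33

6223f3ba84e6a4b433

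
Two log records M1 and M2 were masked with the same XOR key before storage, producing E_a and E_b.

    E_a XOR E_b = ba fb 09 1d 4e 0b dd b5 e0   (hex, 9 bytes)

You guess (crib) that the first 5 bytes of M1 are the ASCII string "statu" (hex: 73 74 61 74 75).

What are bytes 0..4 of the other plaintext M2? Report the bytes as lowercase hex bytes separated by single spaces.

c9 8f 68 69 3b

Since E_a ⊕ E_b = M1 ⊕ M2, XORing with the guessed M1 bytes yields the corresponding M2 bytes: M2 = (E_a ⊕ E_b) ⊕ M1.
ba xor 73 = c9
fb xor 74 = 8f
09 xor 61 = 68
1d xor 74 = 69
4e xor 75 = 3b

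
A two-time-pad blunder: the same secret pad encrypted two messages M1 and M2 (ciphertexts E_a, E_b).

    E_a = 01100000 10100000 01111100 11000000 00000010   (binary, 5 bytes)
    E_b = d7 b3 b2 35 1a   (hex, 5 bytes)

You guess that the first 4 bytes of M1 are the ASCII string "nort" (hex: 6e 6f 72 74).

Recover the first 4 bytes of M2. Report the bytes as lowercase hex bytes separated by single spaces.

d9 7c bc 81

First, E_a ⊕ E_b = (M1 ⊕ K) ⊕ (M2 ⊕ K) = M1 ⊕ M2, so the key drops out. Then M2 = (M1 ⊕ M2) ⊕ M1 over the first 4 bytes.
byte 0: (60 ^ d7) ^ 6e = b7 ^ 6e = d9
byte 1: (a0 ^ b3) ^ 6f = 13 ^ 6f = 7c
byte 2: (7c ^ b2) ^ 72 = ce ^ 72 = bc
byte 3: (c0 ^ 35) ^ 74 = f5 ^ 74 = 81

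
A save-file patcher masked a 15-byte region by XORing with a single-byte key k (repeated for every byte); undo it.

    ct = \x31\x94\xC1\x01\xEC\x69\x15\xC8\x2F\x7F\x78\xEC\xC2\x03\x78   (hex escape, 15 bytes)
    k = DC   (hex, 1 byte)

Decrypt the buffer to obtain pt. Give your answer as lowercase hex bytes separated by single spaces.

ed 48 1d dd 30 b5 c9 14 f3 a3 a4 30 1e df a4

The 1-byte key repeats, so the effective keystream is dc dc dc dc dc dc dc dc dc dc dc dc dc dc dc.
byte 0: 31 ⊕ dc = ed
byte 1: 94 ⊕ dc = 48
byte 2: c1 ⊕ dc = 1d
byte 3: 01 ⊕ dc = dd
byte 4: ec ⊕ dc = 30
byte 5: 69 ⊕ dc = b5
byte 6: 15 ⊕ dc = c9
byte 7: c8 ⊕ dc = 14
byte 8: 2f ⊕ dc = f3
byte 9: 7f ⊕ dc = a3
byte 10: 78 ⊕ dc = a4
byte 11: ec ⊕ dc = 30
byte 12: c2 ⊕ dc = 1e
byte 13: 03 ⊕ dc = df
byte 14: 78 ⊕ dc = a4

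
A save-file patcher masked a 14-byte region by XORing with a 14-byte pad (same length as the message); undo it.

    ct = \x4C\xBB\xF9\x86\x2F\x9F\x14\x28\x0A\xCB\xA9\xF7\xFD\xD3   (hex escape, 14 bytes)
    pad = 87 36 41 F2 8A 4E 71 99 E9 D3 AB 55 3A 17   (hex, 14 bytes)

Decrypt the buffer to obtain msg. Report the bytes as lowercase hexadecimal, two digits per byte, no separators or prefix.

cb8db874a5d165b1e31802a2c7c4

 76 ⊕ 135 = 203
187 ⊕  54 = 141
249 ⊕  65 = 184
134 ⊕ 242 = 116
 47 ⊕ 138 = 165
159 ⊕  78 = 209
 20 ⊕ 113 = 101
 40 ⊕ 153 = 177
 10 ⊕ 233 = 227
203 ⊕ 211 =  24
169 ⊕ 171 =   2
247 ⊕  85 = 162
253 ⊕  58 = 199
211 ⊕  23 = 196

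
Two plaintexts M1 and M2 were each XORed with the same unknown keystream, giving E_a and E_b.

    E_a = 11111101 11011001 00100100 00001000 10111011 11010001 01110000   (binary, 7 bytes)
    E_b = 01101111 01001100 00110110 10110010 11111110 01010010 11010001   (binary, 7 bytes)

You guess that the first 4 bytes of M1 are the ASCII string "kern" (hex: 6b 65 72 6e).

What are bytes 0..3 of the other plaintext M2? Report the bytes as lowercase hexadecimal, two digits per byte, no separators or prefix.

f9f060d4

First, E_a ⊕ E_b = (M1 ⊕ K) ⊕ (M2 ⊕ K) = M1 ⊕ M2, so the key drops out. Then M2 = (M1 ⊕ M2) ⊕ M1 over the first 4 bytes.
byte 0: (fd ⊕ 6f) ⊕ 6b = 92 ⊕ 6b = f9
byte 1: (d9 ⊕ 4c) ⊕ 65 = 95 ⊕ 65 = f0
byte 2: (24 ⊕ 36) ⊕ 72 = 12 ⊕ 72 = 60
byte 3: (08 ⊕ b2) ⊕ 6e = ba ⊕ 6e = d4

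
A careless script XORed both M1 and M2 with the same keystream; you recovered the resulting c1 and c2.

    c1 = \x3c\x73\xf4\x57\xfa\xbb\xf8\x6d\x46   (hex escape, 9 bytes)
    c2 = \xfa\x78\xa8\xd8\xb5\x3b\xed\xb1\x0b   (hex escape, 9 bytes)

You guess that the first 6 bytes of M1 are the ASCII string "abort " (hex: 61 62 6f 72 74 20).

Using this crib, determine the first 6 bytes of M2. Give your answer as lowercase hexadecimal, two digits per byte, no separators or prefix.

a76933fd3ba0

First, c1 ⊕ c2 = (M1 ⊕ K) ⊕ (M2 ⊕ K) = M1 ⊕ M2, so the key drops out. Then M2 = (M1 ⊕ M2) ⊕ M1 over the first 6 bytes.
byte 0: (3c ⊕ fa) ⊕ 61 = c6 ⊕ 61 = a7
byte 1: (73 ⊕ 78) ⊕ 62 = 0b ⊕ 62 = 69
byte 2: (f4 ⊕ a8) ⊕ 6f = 5c ⊕ 6f = 33
byte 3: (57 ⊕ d8) ⊕ 72 = 8f ⊕ 72 = fd
byte 4: (fa ⊕ b5) ⊕ 74 = 4f ⊕ 74 = 3b
byte 5: (bb ⊕ 3b) ⊕ 20 = 80 ⊕ 20 = a0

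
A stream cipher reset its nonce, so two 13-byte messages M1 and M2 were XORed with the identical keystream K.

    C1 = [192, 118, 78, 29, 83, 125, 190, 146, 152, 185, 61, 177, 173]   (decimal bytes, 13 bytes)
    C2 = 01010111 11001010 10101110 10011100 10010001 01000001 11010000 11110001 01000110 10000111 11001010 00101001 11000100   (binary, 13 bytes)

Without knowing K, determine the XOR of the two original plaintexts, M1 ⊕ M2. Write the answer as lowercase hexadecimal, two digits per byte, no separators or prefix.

97bce081c23c6e63de3ef79869

C1 ⊕ C2 = (M1 ⊕ K) ⊕ (M2 ⊕ K) = M1 ⊕ M2 — the shared key cancels under XOR.
byte 0: c0 XOR 57 = 97
byte 1: 76 XOR ca = bc
byte 2: 4e XOR ae = e0
byte 3: 1d XOR 9c = 81
byte 4: 53 XOR 91 = c2
byte 5: 7d XOR 41 = 3c
byte 6: be XOR d0 = 6e
byte 7: 92 XOR f1 = 63
byte 8: 98 XOR 46 = de
byte 9: b9 XOR 87 = 3e
byte 10: 3d XOR ca = f7
byte 11: b1 XOR 29 = 98
byte 12: ad XOR c4 = 69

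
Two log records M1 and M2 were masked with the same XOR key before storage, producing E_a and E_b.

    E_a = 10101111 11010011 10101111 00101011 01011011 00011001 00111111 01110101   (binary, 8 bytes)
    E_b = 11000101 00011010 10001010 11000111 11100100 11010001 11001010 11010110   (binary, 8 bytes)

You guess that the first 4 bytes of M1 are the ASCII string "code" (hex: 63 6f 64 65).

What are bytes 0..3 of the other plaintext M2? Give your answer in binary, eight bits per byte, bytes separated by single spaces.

00001001 10100110 01000001 10001001

First, E_a ⊕ E_b = (M1 ⊕ K) ⊕ (M2 ⊕ K) = M1 ⊕ M2, so the key drops out. Then M2 = (M1 ⊕ M2) ⊕ M1 over the first 4 bytes.
byte 0: (af XOR c5) XOR 63 = 6a XOR 63 = 09
byte 1: (d3 XOR 1a) XOR 6f = c9 XOR 6f = a6
byte 2: (af XOR 8a) XOR 64 = 25 XOR 64 = 41
byte 3: (2b XOR c7) XOR 65 = ec XOR 65 = 89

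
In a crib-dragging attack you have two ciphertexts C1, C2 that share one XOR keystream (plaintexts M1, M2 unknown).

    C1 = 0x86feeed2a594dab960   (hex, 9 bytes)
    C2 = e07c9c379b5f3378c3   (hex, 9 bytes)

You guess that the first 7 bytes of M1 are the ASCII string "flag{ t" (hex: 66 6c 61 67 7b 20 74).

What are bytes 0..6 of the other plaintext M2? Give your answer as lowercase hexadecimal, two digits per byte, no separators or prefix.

First, C1 ⊕ C2 = (M1 ⊕ K) ⊕ (M2 ⊕ K) = M1 ⊕ M2, so the key drops out. Then M2 = (M1 ⊕ M2) ⊕ M1 over the first 7 bytes.
byte 0: (86 ⊕ e0) ⊕ 66 = 66 ⊕ 66 = 00
byte 1: (fe ⊕ 7c) ⊕ 6c = 82 ⊕ 6c = ee
byte 2: (ee ⊕ 9c) ⊕ 61 = 72 ⊕ 61 = 13
byte 3: (d2 ⊕ 37) ⊕ 67 = e5 ⊕ 67 = 82
byte 4: (a5 ⊕ 9b) ⊕ 7b = 3e ⊕ 7b = 45
byte 5: (94 ⊕ 5f) ⊕ 20 = cb ⊕ 20 = eb
byte 6: (da ⊕ 33) ⊕ 74 = e9 ⊕ 74 = 9d

00ee138245eb9d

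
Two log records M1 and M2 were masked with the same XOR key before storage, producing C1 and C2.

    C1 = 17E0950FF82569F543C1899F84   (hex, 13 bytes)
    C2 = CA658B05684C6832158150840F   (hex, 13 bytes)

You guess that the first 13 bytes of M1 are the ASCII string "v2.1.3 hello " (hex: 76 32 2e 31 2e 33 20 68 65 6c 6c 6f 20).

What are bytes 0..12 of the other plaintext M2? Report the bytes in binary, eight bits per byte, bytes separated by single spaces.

10101011 10110111 00110000 00111011 10111110 01011010 00100001 10101111 00110011 00101100 10110101 01110100 10101011

First, C1 ⊕ C2 = (M1 ⊕ K) ⊕ (M2 ⊕ K) = M1 ⊕ M2, so the key drops out. Then M2 = (M1 ⊕ M2) ⊕ M1 over the first 13 bytes.
byte 0: (17 ⊕ ca) ⊕ 76 = dd ⊕ 76 = ab
byte 1: (e0 ⊕ 65) ⊕ 32 = 85 ⊕ 32 = b7
byte 2: (95 ⊕ 8b) ⊕ 2e = 1e ⊕ 2e = 30
byte 3: (0f ⊕ 05) ⊕ 31 = 0a ⊕ 31 = 3b
byte 4: (f8 ⊕ 68) ⊕ 2e = 90 ⊕ 2e = be
byte 5: (25 ⊕ 4c) ⊕ 33 = 69 ⊕ 33 = 5a
byte 6: (69 ⊕ 68) ⊕ 20 = 01 ⊕ 20 = 21
byte 7: (f5 ⊕ 32) ⊕ 68 = c7 ⊕ 68 = af
byte 8: (43 ⊕ 15) ⊕ 65 = 56 ⊕ 65 = 33
byte 9: (c1 ⊕ 81) ⊕ 6c = 40 ⊕ 6c = 2c
byte 10: (89 ⊕ 50) ⊕ 6c = d9 ⊕ 6c = b5
byte 11: (9f ⊕ 84) ⊕ 6f = 1b ⊕ 6f = 74
byte 12: (84 ⊕ 0f) ⊕ 20 = 8b ⊕ 20 = ab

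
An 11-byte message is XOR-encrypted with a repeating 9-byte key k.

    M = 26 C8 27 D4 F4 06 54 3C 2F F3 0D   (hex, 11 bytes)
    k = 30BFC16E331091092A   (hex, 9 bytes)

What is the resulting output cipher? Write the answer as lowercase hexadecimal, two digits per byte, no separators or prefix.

The 9-byte key repeats, so the effective keystream is 30 bf c1 6e 33 10 91 09 2a 30 bf.
byte 0:  38 XOR  48 =  22
byte 1: 200 XOR 191 = 119
byte 2:  39 XOR 193 = 230
byte 3: 212 XOR 110 = 186
byte 4: 244 XOR  51 = 199
byte 5:   6 XOR  16 =  22
byte 6:  84 XOR 145 = 197
byte 7:  60 XOR   9 =  53
byte 8:  47 XOR  42 =   5
byte 9: 243 XOR  48 = 195
byte 10:  13 XOR 191 = 178

1677e6bac716c53505c3b2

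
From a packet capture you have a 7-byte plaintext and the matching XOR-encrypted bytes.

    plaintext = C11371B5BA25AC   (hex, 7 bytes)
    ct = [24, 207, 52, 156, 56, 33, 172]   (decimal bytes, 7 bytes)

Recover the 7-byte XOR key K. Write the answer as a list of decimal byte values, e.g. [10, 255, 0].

[217, 220, 69, 41, 130, 4, 0]

Since ct = plaintext ⊕ K, XORing both sides with plaintext gives K = plaintext ⊕ ct.
byte 0: 193 ^  24 = 217
byte 1:  19 ^ 207 = 220
byte 2: 113 ^  52 =  69
byte 3: 181 ^ 156 =  41
byte 4: 186 ^  56 = 130
byte 5:  37 ^  33 =   4
byte 6: 172 ^ 172 =   0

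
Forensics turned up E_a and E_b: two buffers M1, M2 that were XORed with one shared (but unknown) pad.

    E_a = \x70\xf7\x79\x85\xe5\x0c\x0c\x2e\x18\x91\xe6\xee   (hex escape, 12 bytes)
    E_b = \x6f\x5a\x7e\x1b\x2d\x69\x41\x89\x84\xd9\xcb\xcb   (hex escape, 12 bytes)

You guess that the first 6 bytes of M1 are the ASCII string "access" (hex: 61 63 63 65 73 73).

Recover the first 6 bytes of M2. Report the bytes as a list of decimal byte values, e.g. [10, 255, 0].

First, E_a ⊕ E_b = (M1 ⊕ K) ⊕ (M2 ⊕ K) = M1 ⊕ M2, so the key drops out. Then M2 = (M1 ⊕ M2) ⊕ M1 over the first 6 bytes.
byte 0: (70 ⊕ 6f) ⊕ 61 = 1f ⊕ 61 = 7e
byte 1: (f7 ⊕ 5a) ⊕ 63 = ad ⊕ 63 = ce
byte 2: (79 ⊕ 7e) ⊕ 63 = 07 ⊕ 63 = 64
byte 3: (85 ⊕ 1b) ⊕ 65 = 9e ⊕ 65 = fb
byte 4: (e5 ⊕ 2d) ⊕ 73 = c8 ⊕ 73 = bb
byte 5: (0c ⊕ 69) ⊕ 73 = 65 ⊕ 73 = 16

[126, 206, 100, 251, 187, 22]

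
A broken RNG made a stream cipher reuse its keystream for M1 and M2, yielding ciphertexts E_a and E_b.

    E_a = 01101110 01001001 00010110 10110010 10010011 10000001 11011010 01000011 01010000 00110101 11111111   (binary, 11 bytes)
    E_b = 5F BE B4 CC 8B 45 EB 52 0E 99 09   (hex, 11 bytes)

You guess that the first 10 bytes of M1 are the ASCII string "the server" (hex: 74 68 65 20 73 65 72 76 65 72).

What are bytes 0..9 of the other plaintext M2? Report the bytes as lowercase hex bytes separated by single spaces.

45 9f c7 5e 6b a1 43 67 3b de

First, E_a ⊕ E_b = (M1 ⊕ K) ⊕ (M2 ⊕ K) = M1 ⊕ M2, so the key drops out. Then M2 = (M1 ⊕ M2) ⊕ M1 over the first 10 bytes.
byte 0: (6e ⊕ 5f) ⊕ 74 = 31 ⊕ 74 = 45
byte 1: (49 ⊕ be) ⊕ 68 = f7 ⊕ 68 = 9f
byte 2: (16 ⊕ b4) ⊕ 65 = a2 ⊕ 65 = c7
byte 3: (b2 ⊕ cc) ⊕ 20 = 7e ⊕ 20 = 5e
byte 4: (93 ⊕ 8b) ⊕ 73 = 18 ⊕ 73 = 6b
byte 5: (81 ⊕ 45) ⊕ 65 = c4 ⊕ 65 = a1
byte 6: (da ⊕ eb) ⊕ 72 = 31 ⊕ 72 = 43
byte 7: (43 ⊕ 52) ⊕ 76 = 11 ⊕ 76 = 67
byte 8: (50 ⊕ 0e) ⊕ 65 = 5e ⊕ 65 = 3b
byte 9: (35 ⊕ 99) ⊕ 72 = ac ⊕ 72 = de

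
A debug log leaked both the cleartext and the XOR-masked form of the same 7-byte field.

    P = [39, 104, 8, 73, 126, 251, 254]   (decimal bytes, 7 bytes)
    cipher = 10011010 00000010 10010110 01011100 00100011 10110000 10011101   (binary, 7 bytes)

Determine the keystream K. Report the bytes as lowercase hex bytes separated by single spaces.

bd 6a 9e 15 5d 4b 63

Since cipher = P ⊕ K, XORing both sides with P gives K = P ⊕ cipher.
byte 0: 00100111 xor 10011010 = 10111101
byte 1: 01101000 xor 00000010 = 01101010
byte 2: 00001000 xor 10010110 = 10011110
byte 3: 01001001 xor 01011100 = 00010101
byte 4: 01111110 xor 00100011 = 01011101
byte 5: 11111011 xor 10110000 = 01001011
byte 6: 11111110 xor 10011101 = 01100011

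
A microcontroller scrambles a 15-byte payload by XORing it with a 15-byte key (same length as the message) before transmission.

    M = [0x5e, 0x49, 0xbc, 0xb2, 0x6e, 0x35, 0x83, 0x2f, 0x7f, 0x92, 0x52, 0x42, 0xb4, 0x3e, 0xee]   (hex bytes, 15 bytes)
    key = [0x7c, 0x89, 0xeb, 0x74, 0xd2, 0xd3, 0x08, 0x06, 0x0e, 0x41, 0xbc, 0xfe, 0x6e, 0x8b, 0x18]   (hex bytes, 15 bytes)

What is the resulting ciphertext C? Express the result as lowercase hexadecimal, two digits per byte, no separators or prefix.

XOR is its own inverse, so applying the key byte-wise gives the result directly.
01011110 ⊕ 01111100 = 00100010
01001001 ⊕ 10001001 = 11000000
10111100 ⊕ 11101011 = 01010111
10110010 ⊕ 01110100 = 11000110
01101110 ⊕ 11010010 = 10111100
00110101 ⊕ 11010011 = 11100110
10000011 ⊕ 00001000 = 10001011
00101111 ⊕ 00000110 = 00101001
01111111 ⊕ 00001110 = 01110001
10010010 ⊕ 01000001 = 11010011
01010010 ⊕ 10111100 = 11101110
01000010 ⊕ 11111110 = 10111100
10110100 ⊕ 01101110 = 11011010
00111110 ⊕ 10001011 = 10110101
11101110 ⊕ 00011000 = 11110110

22c057c6bce68b2971d3eebcdab5f6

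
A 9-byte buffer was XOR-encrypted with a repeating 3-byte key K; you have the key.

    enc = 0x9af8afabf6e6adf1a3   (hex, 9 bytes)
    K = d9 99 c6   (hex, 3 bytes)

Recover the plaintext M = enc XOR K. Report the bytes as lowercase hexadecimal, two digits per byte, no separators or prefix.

The 3-byte key repeats, so the effective keystream is d9 99 c6 d9 99 c6 d9 99 c6.
byte 0: 9a XOR d9 = 43
byte 1: f8 XOR 99 = 61
byte 2: af XOR c6 = 69
byte 3: ab XOR d9 = 72
byte 4: f6 XOR 99 = 6f
byte 5: e6 XOR c6 = 20
byte 6: ad XOR d9 = 74
byte 7: f1 XOR 99 = 68
byte 8: a3 XOR c6 = 65

436169726f20746865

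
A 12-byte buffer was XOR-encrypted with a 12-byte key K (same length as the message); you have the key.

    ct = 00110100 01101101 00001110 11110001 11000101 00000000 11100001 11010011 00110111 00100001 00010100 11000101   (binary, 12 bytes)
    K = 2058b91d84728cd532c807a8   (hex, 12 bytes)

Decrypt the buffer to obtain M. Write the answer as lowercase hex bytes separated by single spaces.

XOR is its own inverse, so applying the key byte-wise gives the result directly.
byte 0: 34 ⊕ 20 = 14
byte 1: 6d ⊕ 58 = 35
byte 2: 0e ⊕ b9 = b7
byte 3: f1 ⊕ 1d = ec
byte 4: c5 ⊕ 84 = 41
byte 5: 00 ⊕ 72 = 72
byte 6: e1 ⊕ 8c = 6d
byte 7: d3 ⊕ d5 = 06
byte 8: 37 ⊕ 32 = 05
byte 9: 21 ⊕ c8 = e9
byte 10: 14 ⊕ 07 = 13
byte 11: c5 ⊕ a8 = 6d

14 35 b7 ec 41 72 6d 06 05 e9 13 6d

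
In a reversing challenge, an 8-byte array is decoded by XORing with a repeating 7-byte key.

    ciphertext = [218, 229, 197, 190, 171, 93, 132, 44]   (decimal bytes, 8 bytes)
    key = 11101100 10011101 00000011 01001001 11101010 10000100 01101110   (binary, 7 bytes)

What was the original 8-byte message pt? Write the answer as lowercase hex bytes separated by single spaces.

36 78 c6 f7 41 d9 ea c0

The 7-byte key repeats, so the effective keystream is ec 9d 03 49 ea 84 6e ec.
byte 0: 11011010 xor 11101100 = 00110110
byte 1: 11100101 xor 10011101 = 01111000
byte 2: 11000101 xor 00000011 = 11000110
byte 3: 10111110 xor 01001001 = 11110111
byte 4: 10101011 xor 11101010 = 01000001
byte 5: 01011101 xor 10000100 = 11011001
byte 6: 10000100 xor 01101110 = 11101010
byte 7: 00101100 xor 11101100 = 11000000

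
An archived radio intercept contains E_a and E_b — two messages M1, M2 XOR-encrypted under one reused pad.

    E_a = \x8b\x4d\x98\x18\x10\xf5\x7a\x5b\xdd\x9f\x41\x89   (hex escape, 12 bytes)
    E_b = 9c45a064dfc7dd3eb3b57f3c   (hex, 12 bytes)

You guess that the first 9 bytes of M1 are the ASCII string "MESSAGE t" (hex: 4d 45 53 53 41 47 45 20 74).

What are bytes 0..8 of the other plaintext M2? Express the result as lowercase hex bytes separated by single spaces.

First, E_a ⊕ E_b = (M1 ⊕ K) ⊕ (M2 ⊕ K) = M1 ⊕ M2, so the key drops out. Then M2 = (M1 ⊕ M2) ⊕ M1 over the first 9 bytes.
byte 0: (8b ⊕ 9c) ⊕ 4d = 17 ⊕ 4d = 5a
byte 1: (4d ⊕ 45) ⊕ 45 = 08 ⊕ 45 = 4d
byte 2: (98 ⊕ a0) ⊕ 53 = 38 ⊕ 53 = 6b
byte 3: (18 ⊕ 64) ⊕ 53 = 7c ⊕ 53 = 2f
byte 4: (10 ⊕ df) ⊕ 41 = cf ⊕ 41 = 8e
byte 5: (f5 ⊕ c7) ⊕ 47 = 32 ⊕ 47 = 75
byte 6: (7a ⊕ dd) ⊕ 45 = a7 ⊕ 45 = e2
byte 7: (5b ⊕ 3e) ⊕ 20 = 65 ⊕ 20 = 45
byte 8: (dd ⊕ b3) ⊕ 74 = 6e ⊕ 74 = 1a

5a 4d 6b 2f 8e 75 e2 45 1a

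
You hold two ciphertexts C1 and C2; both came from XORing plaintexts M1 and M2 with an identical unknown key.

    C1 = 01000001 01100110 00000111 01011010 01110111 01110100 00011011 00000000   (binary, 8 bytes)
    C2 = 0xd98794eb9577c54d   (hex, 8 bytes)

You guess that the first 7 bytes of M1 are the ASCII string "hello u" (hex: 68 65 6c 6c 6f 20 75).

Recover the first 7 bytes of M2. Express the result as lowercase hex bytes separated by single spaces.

First, C1 ⊕ C2 = (M1 ⊕ K) ⊕ (M2 ⊕ K) = M1 ⊕ M2, so the key drops out. Then M2 = (M1 ⊕ M2) ⊕ M1 over the first 7 bytes.
byte 0: (41 ⊕ d9) ⊕ 68 = 98 ⊕ 68 = f0
byte 1: (66 ⊕ 87) ⊕ 65 = e1 ⊕ 65 = 84
byte 2: (07 ⊕ 94) ⊕ 6c = 93 ⊕ 6c = ff
byte 3: (5a ⊕ eb) ⊕ 6c = b1 ⊕ 6c = dd
byte 4: (77 ⊕ 95) ⊕ 6f = e2 ⊕ 6f = 8d
byte 5: (74 ⊕ 77) ⊕ 20 = 03 ⊕ 20 = 23
byte 6: (1b ⊕ c5) ⊕ 75 = de ⊕ 75 = ab

f0 84 ff dd 8d 23 ab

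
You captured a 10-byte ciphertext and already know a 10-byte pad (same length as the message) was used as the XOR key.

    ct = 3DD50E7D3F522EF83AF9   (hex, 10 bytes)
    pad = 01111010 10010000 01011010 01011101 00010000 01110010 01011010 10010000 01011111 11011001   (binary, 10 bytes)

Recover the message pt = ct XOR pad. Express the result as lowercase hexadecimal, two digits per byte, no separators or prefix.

byte 0: 3d XOR 7a = 47
byte 1: d5 XOR 90 = 45
byte 2: 0e XOR 5a = 54
byte 3: 7d XOR 5d = 20
byte 4: 3f XOR 10 = 2f
byte 5: 52 XOR 72 = 20
byte 6: 2e XOR 5a = 74
byte 7: f8 XOR 90 = 68
byte 8: 3a XOR 5f = 65
byte 9: f9 XOR d9 = 20

474554202f2074686520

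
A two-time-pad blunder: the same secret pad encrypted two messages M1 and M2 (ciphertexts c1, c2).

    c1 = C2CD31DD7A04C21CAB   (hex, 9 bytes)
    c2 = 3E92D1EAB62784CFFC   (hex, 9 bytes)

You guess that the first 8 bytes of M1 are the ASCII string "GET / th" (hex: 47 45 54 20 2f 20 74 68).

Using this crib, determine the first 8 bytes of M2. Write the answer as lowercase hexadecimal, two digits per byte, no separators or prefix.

bb1ab417e30332bb

First, c1 ⊕ c2 = (M1 ⊕ K) ⊕ (M2 ⊕ K) = M1 ⊕ M2, so the key drops out. Then M2 = (M1 ⊕ M2) ⊕ M1 over the first 8 bytes.
byte 0: (c2 ^ 3e) ^ 47 = fc ^ 47 = bb
byte 1: (cd ^ 92) ^ 45 = 5f ^ 45 = 1a
byte 2: (31 ^ d1) ^ 54 = e0 ^ 54 = b4
byte 3: (dd ^ ea) ^ 20 = 37 ^ 20 = 17
byte 4: (7a ^ b6) ^ 2f = cc ^ 2f = e3
byte 5: (04 ^ 27) ^ 20 = 23 ^ 20 = 03
byte 6: (c2 ^ 84) ^ 74 = 46 ^ 74 = 32
byte 7: (1c ^ cf) ^ 68 = d3 ^ 68 = bb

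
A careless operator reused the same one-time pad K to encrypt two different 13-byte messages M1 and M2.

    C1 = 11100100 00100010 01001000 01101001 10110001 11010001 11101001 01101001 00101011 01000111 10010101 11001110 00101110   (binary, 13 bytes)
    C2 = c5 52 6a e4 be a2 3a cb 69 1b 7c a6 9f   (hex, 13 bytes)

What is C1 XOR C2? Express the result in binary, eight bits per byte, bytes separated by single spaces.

00100001 01110000 00100010 10001101 00001111 01110011 11010011 10100010 01000010 01011100 11101001 01101000 10110001

C1 ⊕ C2 = (M1 ⊕ K) ⊕ (M2 ⊕ K) = M1 ⊕ M2 — the shared key cancels under XOR.
byte 0: 228 XOR 197 =  33
byte 1:  34 XOR  82 = 112
byte 2:  72 XOR 106 =  34
byte 3: 105 XOR 228 = 141
byte 4: 177 XOR 190 =  15
byte 5: 209 XOR 162 = 115
byte 6: 233 XOR  58 = 211
byte 7: 105 XOR 203 = 162
byte 8:  43 XOR 105 =  66
byte 9:  71 XOR  27 =  92
byte 10: 149 XOR 124 = 233
byte 11: 206 XOR 166 = 104
byte 12:  46 XOR 159 = 177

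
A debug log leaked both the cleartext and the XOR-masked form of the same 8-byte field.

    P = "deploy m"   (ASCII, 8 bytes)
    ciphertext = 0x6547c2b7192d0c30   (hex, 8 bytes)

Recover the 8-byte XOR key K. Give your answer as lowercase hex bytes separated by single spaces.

01 22 b2 db 76 54 2c 5d

Since ciphertext = P ⊕ K, XORing both sides with P gives K = P ⊕ ciphertext.
64 xor 65 = 01
65 xor 47 = 22
70 xor c2 = b2
6c xor b7 = db
6f xor 19 = 76
79 xor 2d = 54
20 xor 0c = 2c
6d xor 30 = 5d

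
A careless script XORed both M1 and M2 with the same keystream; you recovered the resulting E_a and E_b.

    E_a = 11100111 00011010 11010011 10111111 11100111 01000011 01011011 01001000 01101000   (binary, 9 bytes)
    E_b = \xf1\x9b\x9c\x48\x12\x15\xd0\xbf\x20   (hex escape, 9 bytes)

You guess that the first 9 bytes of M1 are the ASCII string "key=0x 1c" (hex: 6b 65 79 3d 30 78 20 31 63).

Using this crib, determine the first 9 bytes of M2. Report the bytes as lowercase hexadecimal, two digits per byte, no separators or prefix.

First, E_a ⊕ E_b = (M1 ⊕ K) ⊕ (M2 ⊕ K) = M1 ⊕ M2, so the key drops out. Then M2 = (M1 ⊕ M2) ⊕ M1 over the first 9 bytes.
byte 0: (e7 ^ f1) ^ 6b = 16 ^ 6b = 7d
byte 1: (1a ^ 9b) ^ 65 = 81 ^ 65 = e4
byte 2: (d3 ^ 9c) ^ 79 = 4f ^ 79 = 36
byte 3: (bf ^ 48) ^ 3d = f7 ^ 3d = ca
byte 4: (e7 ^ 12) ^ 30 = f5 ^ 30 = c5
byte 5: (43 ^ 15) ^ 78 = 56 ^ 78 = 2e
byte 6: (5b ^ d0) ^ 20 = 8b ^ 20 = ab
byte 7: (48 ^ bf) ^ 31 = f7 ^ 31 = c6
byte 8: (68 ^ 20) ^ 63 = 48 ^ 63 = 2b

7de436cac52eabc62b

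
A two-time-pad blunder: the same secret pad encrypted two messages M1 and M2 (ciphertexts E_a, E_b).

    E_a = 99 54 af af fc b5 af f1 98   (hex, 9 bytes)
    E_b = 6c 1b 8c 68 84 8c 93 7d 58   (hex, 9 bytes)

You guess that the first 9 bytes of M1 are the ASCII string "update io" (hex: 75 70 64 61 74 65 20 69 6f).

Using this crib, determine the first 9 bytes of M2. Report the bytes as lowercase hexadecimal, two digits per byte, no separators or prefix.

803f47a60c5c1ce5af

First, E_a ⊕ E_b = (M1 ⊕ K) ⊕ (M2 ⊕ K) = M1 ⊕ M2, so the key drops out. Then M2 = (M1 ⊕ M2) ⊕ M1 over the first 9 bytes.
byte 0: (99 ⊕ 6c) ⊕ 75 = f5 ⊕ 75 = 80
byte 1: (54 ⊕ 1b) ⊕ 70 = 4f ⊕ 70 = 3f
byte 2: (af ⊕ 8c) ⊕ 64 = 23 ⊕ 64 = 47
byte 3: (af ⊕ 68) ⊕ 61 = c7 ⊕ 61 = a6
byte 4: (fc ⊕ 84) ⊕ 74 = 78 ⊕ 74 = 0c
byte 5: (b5 ⊕ 8c) ⊕ 65 = 39 ⊕ 65 = 5c
byte 6: (af ⊕ 93) ⊕ 20 = 3c ⊕ 20 = 1c
byte 7: (f1 ⊕ 7d) ⊕ 69 = 8c ⊕ 69 = e5
byte 8: (98 ⊕ 58) ⊕ 6f = c0 ⊕ 6f = af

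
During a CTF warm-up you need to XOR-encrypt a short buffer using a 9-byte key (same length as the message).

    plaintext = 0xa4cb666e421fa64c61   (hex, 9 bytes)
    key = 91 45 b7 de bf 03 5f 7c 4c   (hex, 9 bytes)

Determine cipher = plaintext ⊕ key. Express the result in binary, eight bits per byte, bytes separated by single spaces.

00110101 10001110 11010001 10110000 11111101 00011100 11111001 00110000 00101101

164 ⊕ 145 =  53
203 ⊕  69 = 142
102 ⊕ 183 = 209
110 ⊕ 222 = 176
 66 ⊕ 191 = 253
 31 ⊕   3 =  28
166 ⊕  95 = 249
 76 ⊕ 124 =  48
 97 ⊕  76 =  45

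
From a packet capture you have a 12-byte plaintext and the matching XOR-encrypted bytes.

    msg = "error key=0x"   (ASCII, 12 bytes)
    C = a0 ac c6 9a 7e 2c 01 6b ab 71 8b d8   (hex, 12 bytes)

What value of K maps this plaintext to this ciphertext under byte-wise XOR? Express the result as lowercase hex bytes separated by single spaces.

Since C = msg ⊕ K, XORing both sides with msg gives K = msg ⊕ C.
65 XOR a0 = c5
72 XOR ac = de
72 XOR c6 = b4
6f XOR 9a = f5
72 XOR 7e = 0c
20 XOR 2c = 0c
6b XOR 01 = 6a
65 XOR 6b = 0e
79 XOR ab = d2
3d XOR 71 = 4c
30 XOR 8b = bb
78 XOR d8 = a0

c5 de b4 f5 0c 0c 6a 0e d2 4c bb a0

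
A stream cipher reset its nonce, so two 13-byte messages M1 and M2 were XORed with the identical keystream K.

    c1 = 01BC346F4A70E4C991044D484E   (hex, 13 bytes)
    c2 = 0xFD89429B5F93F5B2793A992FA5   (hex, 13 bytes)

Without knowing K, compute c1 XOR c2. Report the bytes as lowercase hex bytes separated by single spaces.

fc 35 76 f4 15 e3 11 7b e8 3e d4 67 eb

c1 ⊕ c2 = (M1 ⊕ K) ⊕ (M2 ⊕ K) = M1 ⊕ M2 — the shared key cancels under XOR.
01 xor fd = fc
bc xor 89 = 35
34 xor 42 = 76
6f xor 9b = f4
4a xor 5f = 15
70 xor 93 = e3
e4 xor f5 = 11
c9 xor b2 = 7b
91 xor 79 = e8
04 xor 3a = 3e
4d xor 99 = d4
48 xor 2f = 67
4e xor a5 = eb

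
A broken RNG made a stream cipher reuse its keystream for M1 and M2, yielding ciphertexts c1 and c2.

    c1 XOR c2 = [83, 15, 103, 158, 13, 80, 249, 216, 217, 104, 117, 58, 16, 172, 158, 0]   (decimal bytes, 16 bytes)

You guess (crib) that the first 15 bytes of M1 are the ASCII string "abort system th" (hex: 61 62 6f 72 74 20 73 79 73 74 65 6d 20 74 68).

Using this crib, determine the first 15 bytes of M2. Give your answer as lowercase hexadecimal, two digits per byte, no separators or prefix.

Since c1 ⊕ c2 = M1 ⊕ M2, XORing with the guessed M1 bytes yields the corresponding M2 bytes: M2 = (c1 ⊕ c2) ⊕ M1.
byte 0: 01010011 XOR 01100001 = 00110010
byte 1: 00001111 XOR 01100010 = 01101101
byte 2: 01100111 XOR 01101111 = 00001000
byte 3: 10011110 XOR 01110010 = 11101100
byte 4: 00001101 XOR 01110100 = 01111001
byte 5: 01010000 XOR 00100000 = 01110000
byte 6: 11111001 XOR 01110011 = 10001010
byte 7: 11011000 XOR 01111001 = 10100001
byte 8: 11011001 XOR 01110011 = 10101010
byte 9: 01101000 XOR 01110100 = 00011100
byte 10: 01110101 XOR 01100101 = 00010000
byte 11: 00111010 XOR 01101101 = 01010111
byte 12: 00010000 XOR 00100000 = 00110000
byte 13: 10101100 XOR 01110100 = 11011000
byte 14: 10011110 XOR 01101000 = 11110110

326d08ec79708aa1aa1c105730d8f6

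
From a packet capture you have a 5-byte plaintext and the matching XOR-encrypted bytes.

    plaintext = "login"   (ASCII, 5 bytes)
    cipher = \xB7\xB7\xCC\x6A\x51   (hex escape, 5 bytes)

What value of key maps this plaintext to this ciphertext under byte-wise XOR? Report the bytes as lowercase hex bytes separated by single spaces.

db d8 ab 03 3f

Since cipher = plaintext ⊕ key, XORing both sides with plaintext gives key = plaintext ⊕ cipher.
6c xor b7 = db
6f xor b7 = d8
67 xor cc = ab
69 xor 6a = 03
6e xor 51 = 3f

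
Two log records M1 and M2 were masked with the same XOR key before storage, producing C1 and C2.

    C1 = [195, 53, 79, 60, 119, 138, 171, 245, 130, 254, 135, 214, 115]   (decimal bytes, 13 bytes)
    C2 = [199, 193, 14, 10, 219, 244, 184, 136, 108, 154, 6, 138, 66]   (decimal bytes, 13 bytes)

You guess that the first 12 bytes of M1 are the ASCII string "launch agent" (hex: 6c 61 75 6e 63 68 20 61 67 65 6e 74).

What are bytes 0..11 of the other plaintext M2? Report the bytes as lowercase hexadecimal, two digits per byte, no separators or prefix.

First, C1 ⊕ C2 = (M1 ⊕ K) ⊕ (M2 ⊕ K) = M1 ⊕ M2, so the key drops out. Then M2 = (M1 ⊕ M2) ⊕ M1 over the first 12 bytes.
byte 0: (c3 ⊕ c7) ⊕ 6c = 04 ⊕ 6c = 68
byte 1: (35 ⊕ c1) ⊕ 61 = f4 ⊕ 61 = 95
byte 2: (4f ⊕ 0e) ⊕ 75 = 41 ⊕ 75 = 34
byte 3: (3c ⊕ 0a) ⊕ 6e = 36 ⊕ 6e = 58
byte 4: (77 ⊕ db) ⊕ 63 = ac ⊕ 63 = cf
byte 5: (8a ⊕ f4) ⊕ 68 = 7e ⊕ 68 = 16
byte 6: (ab ⊕ b8) ⊕ 20 = 13 ⊕ 20 = 33
byte 7: (f5 ⊕ 88) ⊕ 61 = 7d ⊕ 61 = 1c
byte 8: (82 ⊕ 6c) ⊕ 67 = ee ⊕ 67 = 89
byte 9: (fe ⊕ 9a) ⊕ 65 = 64 ⊕ 65 = 01
byte 10: (87 ⊕ 06) ⊕ 6e = 81 ⊕ 6e = ef
byte 11: (d6 ⊕ 8a) ⊕ 74 = 5c ⊕ 74 = 28

68953458cf16331c8901ef28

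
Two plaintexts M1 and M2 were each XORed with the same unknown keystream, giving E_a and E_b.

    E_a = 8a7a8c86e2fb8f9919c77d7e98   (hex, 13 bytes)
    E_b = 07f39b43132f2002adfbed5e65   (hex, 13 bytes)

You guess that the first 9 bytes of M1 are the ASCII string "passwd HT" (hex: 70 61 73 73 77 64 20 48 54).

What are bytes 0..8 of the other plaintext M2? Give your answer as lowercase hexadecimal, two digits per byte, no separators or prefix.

fde864b686b08fd3e0

First, E_a ⊕ E_b = (M1 ⊕ K) ⊕ (M2 ⊕ K) = M1 ⊕ M2, so the key drops out. Then M2 = (M1 ⊕ M2) ⊕ M1 over the first 9 bytes.
byte 0: (8a XOR 07) XOR 70 = 8d XOR 70 = fd
byte 1: (7a XOR f3) XOR 61 = 89 XOR 61 = e8
byte 2: (8c XOR 9b) XOR 73 = 17 XOR 73 = 64
byte 3: (86 XOR 43) XOR 73 = c5 XOR 73 = b6
byte 4: (e2 XOR 13) XOR 77 = f1 XOR 77 = 86
byte 5: (fb XOR 2f) XOR 64 = d4 XOR 64 = b0
byte 6: (8f XOR 20) XOR 20 = af XOR 20 = 8f
byte 7: (99 XOR 02) XOR 48 = 9b XOR 48 = d3
byte 8: (19 XOR ad) XOR 54 = b4 XOR 54 = e0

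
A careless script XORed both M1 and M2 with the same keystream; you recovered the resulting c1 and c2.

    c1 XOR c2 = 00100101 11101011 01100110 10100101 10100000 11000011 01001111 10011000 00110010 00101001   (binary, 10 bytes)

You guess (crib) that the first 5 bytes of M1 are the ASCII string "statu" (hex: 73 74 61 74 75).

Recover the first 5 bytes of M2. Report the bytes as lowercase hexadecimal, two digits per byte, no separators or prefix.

Since c1 ⊕ c2 = M1 ⊕ M2, XORing with the guessed M1 bytes yields the corresponding M2 bytes: M2 = (c1 ⊕ c2) ⊕ M1.
byte 0:  37 XOR 115 =  86
byte 1: 235 XOR 116 = 159
byte 2: 102 XOR  97 =   7
byte 3: 165 XOR 116 = 209
byte 4: 160 XOR 117 = 213

569f07d1d5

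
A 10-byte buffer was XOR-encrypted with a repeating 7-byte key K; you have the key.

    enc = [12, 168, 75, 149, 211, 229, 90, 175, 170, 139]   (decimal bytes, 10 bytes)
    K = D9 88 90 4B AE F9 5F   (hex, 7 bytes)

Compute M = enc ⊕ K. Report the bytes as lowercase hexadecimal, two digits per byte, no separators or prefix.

The 7-byte key repeats, so the effective keystream is d9 88 90 4b ae f9 5f d9 88 90.
byte 0: 00001100 ^ 11011001 = 11010101
byte 1: 10101000 ^ 10001000 = 00100000
byte 2: 01001011 ^ 10010000 = 11011011
byte 3: 10010101 ^ 01001011 = 11011110
byte 4: 11010011 ^ 10101110 = 01111101
byte 5: 11100101 ^ 11111001 = 00011100
byte 6: 01011010 ^ 01011111 = 00000101
byte 7: 10101111 ^ 11011001 = 01110110
byte 8: 10101010 ^ 10001000 = 00100010
byte 9: 10001011 ^ 10010000 = 00011011

d520dbde7d1c0576221b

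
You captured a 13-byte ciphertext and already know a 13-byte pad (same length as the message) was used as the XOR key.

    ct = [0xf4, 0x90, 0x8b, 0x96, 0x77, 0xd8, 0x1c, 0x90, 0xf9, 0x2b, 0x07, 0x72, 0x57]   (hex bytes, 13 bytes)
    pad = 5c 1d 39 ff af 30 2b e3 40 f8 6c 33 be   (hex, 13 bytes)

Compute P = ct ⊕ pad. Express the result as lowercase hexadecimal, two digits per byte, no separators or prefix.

a88db269d8e83773b9d36b41e9

byte 0: 11110100 ^ 01011100 = 10101000
byte 1: 10010000 ^ 00011101 = 10001101
byte 2: 10001011 ^ 00111001 = 10110010
byte 3: 10010110 ^ 11111111 = 01101001
byte 4: 01110111 ^ 10101111 = 11011000
byte 5: 11011000 ^ 00110000 = 11101000
byte 6: 00011100 ^ 00101011 = 00110111
byte 7: 10010000 ^ 11100011 = 01110011
byte 8: 11111001 ^ 01000000 = 10111001
byte 9: 00101011 ^ 11111000 = 11010011
byte 10: 00000111 ^ 01101100 = 01101011
byte 11: 01110010 ^ 00110011 = 01000001
byte 12: 01010111 ^ 10111110 = 11101001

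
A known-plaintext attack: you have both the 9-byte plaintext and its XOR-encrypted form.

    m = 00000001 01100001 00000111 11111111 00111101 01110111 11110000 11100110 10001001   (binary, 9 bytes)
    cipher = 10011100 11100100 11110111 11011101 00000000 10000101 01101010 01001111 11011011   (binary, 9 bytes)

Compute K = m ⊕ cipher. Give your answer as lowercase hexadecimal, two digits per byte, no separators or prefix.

Since cipher = m ⊕ K, XORing both sides with m gives K = m ⊕ cipher.
  1 xor 156 = 157
 97 xor 228 = 133
  7 xor 247 = 240
255 xor 221 =  34
 61 xor   0 =  61
119 xor 133 = 242
240 xor 106 = 154
230 xor  79 = 169
137 xor 219 =  82

9d85f0223df29aa952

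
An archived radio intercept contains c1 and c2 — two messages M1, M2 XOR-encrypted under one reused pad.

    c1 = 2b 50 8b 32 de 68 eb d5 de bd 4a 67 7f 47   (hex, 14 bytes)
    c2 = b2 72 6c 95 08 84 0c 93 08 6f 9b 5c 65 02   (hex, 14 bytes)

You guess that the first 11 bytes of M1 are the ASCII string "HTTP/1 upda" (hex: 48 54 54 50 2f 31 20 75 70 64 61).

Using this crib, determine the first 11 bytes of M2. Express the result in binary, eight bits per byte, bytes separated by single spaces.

11010001 01110110 10110011 11110111 11111001 11011101 11000111 00110011 10100110 10110110 10110000

First, c1 ⊕ c2 = (M1 ⊕ K) ⊕ (M2 ⊕ K) = M1 ⊕ M2, so the key drops out. Then M2 = (M1 ⊕ M2) ⊕ M1 over the first 11 bytes.
byte 0: (2b xor b2) xor 48 = 99 xor 48 = d1
byte 1: (50 xor 72) xor 54 = 22 xor 54 = 76
byte 2: (8b xor 6c) xor 54 = e7 xor 54 = b3
byte 3: (32 xor 95) xor 50 = a7 xor 50 = f7
byte 4: (de xor 08) xor 2f = d6 xor 2f = f9
byte 5: (68 xor 84) xor 31 = ec xor 31 = dd
byte 6: (eb xor 0c) xor 20 = e7 xor 20 = c7
byte 7: (d5 xor 93) xor 75 = 46 xor 75 = 33
byte 8: (de xor 08) xor 70 = d6 xor 70 = a6
byte 9: (bd xor 6f) xor 64 = d2 xor 64 = b6
byte 10: (4a xor 9b) xor 61 = d1 xor 61 = b0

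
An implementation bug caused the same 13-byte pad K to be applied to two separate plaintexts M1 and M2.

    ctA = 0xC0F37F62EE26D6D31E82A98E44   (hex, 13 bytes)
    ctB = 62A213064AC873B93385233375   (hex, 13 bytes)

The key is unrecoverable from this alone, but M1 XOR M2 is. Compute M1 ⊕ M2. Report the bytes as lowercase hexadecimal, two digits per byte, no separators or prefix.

a2516c64a4eea56a2d078abd31

ctA ⊕ ctB = (M1 ⊕ K) ⊕ (M2 ⊕ K) = M1 ⊕ M2 — the shared key cancels under XOR.
c0 ⊕ 62 = a2
f3 ⊕ a2 = 51
7f ⊕ 13 = 6c
62 ⊕ 06 = 64
ee ⊕ 4a = a4
26 ⊕ c8 = ee
d6 ⊕ 73 = a5
d3 ⊕ b9 = 6a
1e ⊕ 33 = 2d
82 ⊕ 85 = 07
a9 ⊕ 23 = 8a
8e ⊕ 33 = bd
44 ⊕ 75 = 31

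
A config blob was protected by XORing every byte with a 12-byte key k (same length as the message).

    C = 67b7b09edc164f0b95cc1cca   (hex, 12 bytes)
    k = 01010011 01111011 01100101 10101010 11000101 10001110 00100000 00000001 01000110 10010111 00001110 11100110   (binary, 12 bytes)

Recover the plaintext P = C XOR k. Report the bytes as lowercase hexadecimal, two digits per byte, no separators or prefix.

XOR is its own inverse, so applying the key byte-wise gives the result directly.
67 ^ 53 = 34
b7 ^ 7b = cc
b0 ^ 65 = d5
9e ^ aa = 34
dc ^ c5 = 19
16 ^ 8e = 98
4f ^ 20 = 6f
0b ^ 01 = 0a
95 ^ 46 = d3
cc ^ 97 = 5b
1c ^ 0e = 12
ca ^ e6 = 2c

34ccd53419986f0ad35b122c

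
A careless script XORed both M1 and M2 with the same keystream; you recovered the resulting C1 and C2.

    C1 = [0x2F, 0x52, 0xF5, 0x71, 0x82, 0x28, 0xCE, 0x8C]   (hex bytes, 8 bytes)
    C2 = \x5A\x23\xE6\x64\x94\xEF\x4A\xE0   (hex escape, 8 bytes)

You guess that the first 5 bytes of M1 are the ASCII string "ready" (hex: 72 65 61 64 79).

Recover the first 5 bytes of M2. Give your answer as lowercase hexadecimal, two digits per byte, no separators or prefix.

First, C1 ⊕ C2 = (M1 ⊕ K) ⊕ (M2 ⊕ K) = M1 ⊕ M2, so the key drops out. Then M2 = (M1 ⊕ M2) ⊕ M1 over the first 5 bytes.
byte 0: (2f XOR 5a) XOR 72 = 75 XOR 72 = 07
byte 1: (52 XOR 23) XOR 65 = 71 XOR 65 = 14
byte 2: (f5 XOR e6) XOR 61 = 13 XOR 61 = 72
byte 3: (71 XOR 64) XOR 64 = 15 XOR 64 = 71
byte 4: (82 XOR 94) XOR 79 = 16 XOR 79 = 6f

071472716f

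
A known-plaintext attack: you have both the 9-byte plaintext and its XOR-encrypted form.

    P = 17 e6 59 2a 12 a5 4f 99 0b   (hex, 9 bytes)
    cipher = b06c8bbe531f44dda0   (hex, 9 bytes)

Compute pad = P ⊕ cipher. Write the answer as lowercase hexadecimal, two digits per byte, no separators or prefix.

Since cipher = P ⊕ pad, XORing both sides with P gives pad = P ⊕ cipher.
byte 0:  23 ⊕ 176 = 167
byte 1: 230 ⊕ 108 = 138
byte 2:  89 ⊕ 139 = 210
byte 3:  42 ⊕ 190 = 148
byte 4:  18 ⊕  83 =  65
byte 5: 165 ⊕  31 = 186
byte 6:  79 ⊕  68 =  11
byte 7: 153 ⊕ 221 =  68
byte 8:  11 ⊕ 160 = 171

a78ad29441ba0b44ab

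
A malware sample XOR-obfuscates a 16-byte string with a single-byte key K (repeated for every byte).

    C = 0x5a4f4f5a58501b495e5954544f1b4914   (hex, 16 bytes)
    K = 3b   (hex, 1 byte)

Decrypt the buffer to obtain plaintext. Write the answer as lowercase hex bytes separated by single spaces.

61 74 74 61 63 6b 20 72 65 62 6f 6f 74 20 72 2f

The 1-byte key repeats, so the effective keystream is 3b 3b 3b 3b 3b 3b 3b 3b 3b 3b 3b 3b 3b 3b 3b 3b.
byte 0: 01011010 ⊕ 00111011 = 01100001
byte 1: 01001111 ⊕ 00111011 = 01110100
byte 2: 01001111 ⊕ 00111011 = 01110100
byte 3: 01011010 ⊕ 00111011 = 01100001
byte 4: 01011000 ⊕ 00111011 = 01100011
byte 5: 01010000 ⊕ 00111011 = 01101011
byte 6: 00011011 ⊕ 00111011 = 00100000
byte 7: 01001001 ⊕ 00111011 = 01110010
byte 8: 01011110 ⊕ 00111011 = 01100101
byte 9: 01011001 ⊕ 00111011 = 01100010
byte 10: 01010100 ⊕ 00111011 = 01101111
byte 11: 01010100 ⊕ 00111011 = 01101111
byte 12: 01001111 ⊕ 00111011 = 01110100
byte 13: 00011011 ⊕ 00111011 = 00100000
byte 14: 01001001 ⊕ 00111011 = 01110010
byte 15: 00010100 ⊕ 00111011 = 00101111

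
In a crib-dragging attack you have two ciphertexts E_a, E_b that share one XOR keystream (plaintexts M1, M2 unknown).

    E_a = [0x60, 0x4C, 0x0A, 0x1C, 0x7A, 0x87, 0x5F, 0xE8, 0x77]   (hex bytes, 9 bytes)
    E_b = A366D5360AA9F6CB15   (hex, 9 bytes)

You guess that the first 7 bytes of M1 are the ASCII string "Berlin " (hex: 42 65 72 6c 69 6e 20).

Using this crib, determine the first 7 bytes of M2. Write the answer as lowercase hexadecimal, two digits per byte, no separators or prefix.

814fad46194089

First, E_a ⊕ E_b = (M1 ⊕ K) ⊕ (M2 ⊕ K) = M1 ⊕ M2, so the key drops out. Then M2 = (M1 ⊕ M2) ⊕ M1 over the first 7 bytes.
byte 0: (60 ^ a3) ^ 42 = c3 ^ 42 = 81
byte 1: (4c ^ 66) ^ 65 = 2a ^ 65 = 4f
byte 2: (0a ^ d5) ^ 72 = df ^ 72 = ad
byte 3: (1c ^ 36) ^ 6c = 2a ^ 6c = 46
byte 4: (7a ^ 0a) ^ 69 = 70 ^ 69 = 19
byte 5: (87 ^ a9) ^ 6e = 2e ^ 6e = 40
byte 6: (5f ^ f6) ^ 20 = a9 ^ 20 = 89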